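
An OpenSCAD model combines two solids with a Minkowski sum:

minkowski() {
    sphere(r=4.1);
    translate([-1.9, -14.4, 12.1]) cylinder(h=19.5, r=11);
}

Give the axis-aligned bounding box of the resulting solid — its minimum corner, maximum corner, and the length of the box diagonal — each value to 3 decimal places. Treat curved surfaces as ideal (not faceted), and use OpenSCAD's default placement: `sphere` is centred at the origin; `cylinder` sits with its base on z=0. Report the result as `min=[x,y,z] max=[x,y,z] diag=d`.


A = translate([-1.9, -14.4, 12.1]) cylinder(h=19.5, r=11) → bbox [-12.9,-25.4,12.1] .. [9.1,-3.4,31.6]
B = sphere(r=4.1) → bbox [-4.1,-4.1,-4.1] .. [4.1,4.1,4.1]
lo = A.lo+B.lo = [-12.9-4.1, -25.4-4.1, 12.1-4.1] = [-17.000,-29.500,8.000]
hi = A.hi+B.hi = [9.1+4.1, -3.4+4.1, 31.6+4.1] = [13.200,0.700,35.700]
diag = √(30.2²+30.2²+27.7²) = √2591.37 = 50.906

min=[-17.000,-29.500,8.000] max=[13.200,0.700,35.700] diag=50.906


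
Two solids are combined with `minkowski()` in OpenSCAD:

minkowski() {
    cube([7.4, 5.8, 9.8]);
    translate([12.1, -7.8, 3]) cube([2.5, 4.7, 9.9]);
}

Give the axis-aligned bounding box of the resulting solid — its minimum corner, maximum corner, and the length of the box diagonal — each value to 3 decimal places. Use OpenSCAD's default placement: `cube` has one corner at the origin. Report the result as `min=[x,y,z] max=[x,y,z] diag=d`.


A = translate([12.1, -7.8, 3]) cube([2.5, 4.7, 9.9]) → bbox [12.1,-7.8,3] .. [14.6,-3.1,12.9]
B = cube([7.4, 5.8, 9.8]) → bbox [0,0,0] .. [7.4,5.8,9.8]
lo = A.lo+B.lo = [12.1+0, -7.8+0, 3+0] = [12.100,-7.800,3.000]
hi = A.hi+B.hi = [14.6+7.4, -3.1+5.8, 12.9+9.8] = [22.000,2.700,22.700]
diag = √(9.9²+10.5²+19.7²) = √596.35 = 24.420

min=[12.100,-7.800,3.000] max=[22.000,2.700,22.700] diag=24.420


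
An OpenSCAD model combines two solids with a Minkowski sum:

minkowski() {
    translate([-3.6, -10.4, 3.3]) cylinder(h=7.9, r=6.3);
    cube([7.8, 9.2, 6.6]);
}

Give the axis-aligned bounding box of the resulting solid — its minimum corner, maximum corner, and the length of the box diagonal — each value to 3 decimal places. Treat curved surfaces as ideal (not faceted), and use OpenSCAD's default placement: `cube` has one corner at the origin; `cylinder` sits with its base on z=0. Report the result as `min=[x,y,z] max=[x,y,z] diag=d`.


min=[-9.900,-16.700,3.300] max=[10.500,5.100,17.800] diag=33.191

A = translate([-3.6, -10.4, 3.3]) cylinder(h=7.9, r=6.3) → bbox [-9.9,-16.7,3.3] .. [2.7,-4.1,11.2]
B = cube([7.8, 9.2, 6.6]) → bbox [0,0,0] .. [7.8,9.2,6.6]
lo = A.lo+B.lo = [-9.9+0, -16.7+0, 3.3+0] = [-9.900,-16.700,3.300]
hi = A.hi+B.hi = [2.7+7.8, -4.1+9.2, 11.2+6.6] = [10.500,5.100,17.800]
diag = √(20.4²+21.8²+14.5²) = √1101.65 = 33.191


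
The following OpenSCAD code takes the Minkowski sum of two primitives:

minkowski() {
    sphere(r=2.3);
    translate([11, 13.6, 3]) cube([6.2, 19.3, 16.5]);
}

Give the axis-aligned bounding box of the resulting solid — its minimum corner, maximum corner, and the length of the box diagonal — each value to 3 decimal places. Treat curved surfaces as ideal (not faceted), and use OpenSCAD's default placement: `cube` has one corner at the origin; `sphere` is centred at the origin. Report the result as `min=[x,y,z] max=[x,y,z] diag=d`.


A = translate([11, 13.6, 3]) cube([6.2, 19.3, 16.5]) → bbox [11,13.6,3] .. [17.2,32.9,19.5]
B = sphere(r=2.3) → bbox [-2.3,-2.3,-2.3] .. [2.3,2.3,2.3]
lo = A.lo+B.lo = [11-2.3, 13.6-2.3, 3-2.3] = [8.700,11.300,0.700]
hi = A.hi+B.hi = [17.2+2.3, 32.9+2.3, 19.5+2.3] = [19.500,35.200,21.800]
diag = √(10.8²+23.9²+21.1²) = √1133.06 = 33.661

min=[8.700,11.300,0.700] max=[19.500,35.200,21.800] diag=33.661


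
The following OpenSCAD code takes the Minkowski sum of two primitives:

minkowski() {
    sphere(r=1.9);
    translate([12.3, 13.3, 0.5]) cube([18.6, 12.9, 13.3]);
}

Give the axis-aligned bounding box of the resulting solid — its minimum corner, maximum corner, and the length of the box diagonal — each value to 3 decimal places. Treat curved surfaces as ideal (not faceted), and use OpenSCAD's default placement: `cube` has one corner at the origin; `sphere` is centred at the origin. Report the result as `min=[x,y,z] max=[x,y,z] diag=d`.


min=[10.400,11.400,-1.400] max=[32.800,28.100,15.700] diag=32.758

A = translate([12.3, 13.3, 0.5]) cube([18.6, 12.9, 13.3]) → bbox [12.3,13.3,0.5] .. [30.9,26.2,13.8]
B = sphere(r=1.9) → bbox [-1.9,-1.9,-1.9] .. [1.9,1.9,1.9]
lo = A.lo+B.lo = [12.3-1.9, 13.3-1.9, 0.5-1.9] = [10.400,11.400,-1.400]
hi = A.hi+B.hi = [30.9+1.9, 26.2+1.9, 13.8+1.9] = [32.800,28.100,15.700]
diag = √(22.4²+16.7²+17.1²) = √1073.06 = 32.758


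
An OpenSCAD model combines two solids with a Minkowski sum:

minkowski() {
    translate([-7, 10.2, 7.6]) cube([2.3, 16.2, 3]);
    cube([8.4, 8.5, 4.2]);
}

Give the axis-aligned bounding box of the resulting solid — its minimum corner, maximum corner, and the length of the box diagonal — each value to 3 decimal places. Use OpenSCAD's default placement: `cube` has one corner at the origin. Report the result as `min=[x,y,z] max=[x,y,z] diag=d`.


min=[-7.000,10.200,7.600] max=[3.700,34.900,14.800] diag=27.864

A = translate([-7, 10.2, 7.6]) cube([2.3, 16.2, 3]) → bbox [-7,10.2,7.6] .. [-4.7,26.4,10.6]
B = cube([8.4, 8.5, 4.2]) → bbox [0,0,0] .. [8.4,8.5,4.2]
lo = A.lo+B.lo = [-7+0, 10.2+0, 7.6+0] = [-7.000,10.200,7.600]
hi = A.hi+B.hi = [-4.7+8.4, 26.4+8.5, 10.6+4.2] = [3.700,34.900,14.800]
diag = √(10.7²+24.7²+7.2²) = √776.42 = 27.864


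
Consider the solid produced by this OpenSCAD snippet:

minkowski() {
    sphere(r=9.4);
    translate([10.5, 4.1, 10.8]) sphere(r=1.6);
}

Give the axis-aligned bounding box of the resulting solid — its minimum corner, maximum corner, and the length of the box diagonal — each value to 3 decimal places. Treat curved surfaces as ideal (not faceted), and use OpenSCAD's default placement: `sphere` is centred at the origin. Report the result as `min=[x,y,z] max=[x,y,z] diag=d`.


A = translate([10.5, 4.1, 10.8]) sphere(r=1.6) → bbox [8.9,2.5,9.2] .. [12.1,5.7,12.4]
B = sphere(r=9.4) → bbox [-9.4,-9.4,-9.4] .. [9.4,9.4,9.4]
lo = A.lo+B.lo = [8.9-9.4, 2.5-9.4, 9.2-9.4] = [-0.500,-6.900,-0.200]
hi = A.hi+B.hi = [12.1+9.4, 5.7+9.4, 12.4+9.4] = [21.500,15.100,21.800]
diag = √(22²+22²+22²) = √1452 = 38.105

min=[-0.500,-6.900,-0.200] max=[21.500,15.100,21.800] diag=38.105


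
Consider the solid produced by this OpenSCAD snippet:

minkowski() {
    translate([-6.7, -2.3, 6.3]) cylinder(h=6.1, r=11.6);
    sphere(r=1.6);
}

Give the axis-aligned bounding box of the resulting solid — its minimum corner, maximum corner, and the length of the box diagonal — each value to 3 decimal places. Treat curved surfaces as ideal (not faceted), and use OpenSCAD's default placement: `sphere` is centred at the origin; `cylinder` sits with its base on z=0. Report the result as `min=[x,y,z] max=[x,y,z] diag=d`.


min=[-19.900,-15.500,4.700] max=[6.500,10.900,14.000] diag=38.476

A = translate([-6.7, -2.3, 6.3]) cylinder(h=6.1, r=11.6) → bbox [-18.3,-13.9,6.3] .. [4.9,9.3,12.4]
B = sphere(r=1.6) → bbox [-1.6,-1.6,-1.6] .. [1.6,1.6,1.6]
lo = A.lo+B.lo = [-18.3-1.6, -13.9-1.6, 6.3-1.6] = [-19.900,-15.500,4.700]
hi = A.hi+B.hi = [4.9+1.6, 9.3+1.6, 12.4+1.6] = [6.500,10.900,14.000]
diag = √(26.4²+26.4²+9.3²) = √1480.41 = 38.476


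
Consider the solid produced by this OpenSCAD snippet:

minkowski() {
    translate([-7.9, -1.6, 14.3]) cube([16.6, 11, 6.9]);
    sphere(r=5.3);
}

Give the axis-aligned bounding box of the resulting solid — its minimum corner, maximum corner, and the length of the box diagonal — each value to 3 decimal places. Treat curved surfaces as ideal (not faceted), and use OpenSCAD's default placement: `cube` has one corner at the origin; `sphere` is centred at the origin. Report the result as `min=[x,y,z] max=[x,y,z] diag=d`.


min=[-13.200,-6.900,9.000] max=[14.000,14.700,26.500] diag=38.893

A = translate([-7.9, -1.6, 14.3]) cube([16.6, 11, 6.9]) → bbox [-7.9,-1.6,14.3] .. [8.7,9.4,21.2]
B = sphere(r=5.3) → bbox [-5.3,-5.3,-5.3] .. [5.3,5.3,5.3]
lo = A.lo+B.lo = [-7.9-5.3, -1.6-5.3, 14.3-5.3] = [-13.200,-6.900,9.000]
hi = A.hi+B.hi = [8.7+5.3, 9.4+5.3, 21.2+5.3] = [14.000,14.700,26.500]
diag = √(27.2²+21.6²+17.5²) = √1512.65 = 38.893


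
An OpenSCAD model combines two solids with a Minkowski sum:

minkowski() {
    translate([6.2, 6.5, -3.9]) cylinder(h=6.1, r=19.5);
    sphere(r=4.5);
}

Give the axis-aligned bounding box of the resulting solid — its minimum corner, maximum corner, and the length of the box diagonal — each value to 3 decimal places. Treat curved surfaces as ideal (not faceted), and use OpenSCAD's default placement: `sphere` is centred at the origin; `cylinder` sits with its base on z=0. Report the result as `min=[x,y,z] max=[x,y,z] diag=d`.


min=[-17.800,-17.500,-8.400] max=[30.200,30.500,6.700] diag=69.541

A = translate([6.2, 6.5, -3.9]) cylinder(h=6.1, r=19.5) → bbox [-13.3,-13,-3.9] .. [25.7,26,2.2]
B = sphere(r=4.5) → bbox [-4.5,-4.5,-4.5] .. [4.5,4.5,4.5]
lo = A.lo+B.lo = [-13.3-4.5, -13-4.5, -3.9-4.5] = [-17.800,-17.500,-8.400]
hi = A.hi+B.hi = [25.7+4.5, 26+4.5, 2.2+4.5] = [30.200,30.500,6.700]
diag = √(48²+48²+15.1²) = √4836.01 = 69.541


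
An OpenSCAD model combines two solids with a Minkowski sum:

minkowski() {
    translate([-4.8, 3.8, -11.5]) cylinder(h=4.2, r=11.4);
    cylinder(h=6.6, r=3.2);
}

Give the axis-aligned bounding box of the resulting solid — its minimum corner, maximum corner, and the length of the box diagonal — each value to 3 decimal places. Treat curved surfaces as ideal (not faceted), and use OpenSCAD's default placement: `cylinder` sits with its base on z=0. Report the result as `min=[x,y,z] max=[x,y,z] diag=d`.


A = translate([-4.8, 3.8, -11.5]) cylinder(h=4.2, r=11.4) → bbox [-16.2,-7.6,-11.5] .. [6.6,15.2,-7.3]
B = cylinder(h=6.6, r=3.2) → bbox [-3.2,-3.2,0] .. [3.2,3.2,6.6]
lo = A.lo+B.lo = [-16.2-3.2, -7.6-3.2, -11.5+0] = [-19.400,-10.800,-11.500]
hi = A.hi+B.hi = [6.6+3.2, 15.2+3.2, -7.3+6.6] = [9.800,18.400,-0.700]
diag = √(29.2²+29.2²+10.8²) = √1821.92 = 42.684

min=[-19.400,-10.800,-11.500] max=[9.800,18.400,-0.700] diag=42.684


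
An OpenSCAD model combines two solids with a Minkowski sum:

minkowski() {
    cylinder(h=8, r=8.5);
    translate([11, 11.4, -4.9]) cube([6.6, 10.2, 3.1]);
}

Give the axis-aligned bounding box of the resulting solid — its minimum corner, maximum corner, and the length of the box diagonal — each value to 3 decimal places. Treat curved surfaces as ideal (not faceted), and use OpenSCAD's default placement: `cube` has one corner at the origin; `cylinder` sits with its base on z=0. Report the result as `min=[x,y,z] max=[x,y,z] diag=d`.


A = translate([11, 11.4, -4.9]) cube([6.6, 10.2, 3.1]) → bbox [11,11.4,-4.9] .. [17.6,21.6,-1.8]
B = cylinder(h=8, r=8.5) → bbox [-8.5,-8.5,0] .. [8.5,8.5,8]
lo = A.lo+B.lo = [11-8.5, 11.4-8.5, -4.9+0] = [2.500,2.900,-4.900]
hi = A.hi+B.hi = [17.6+8.5, 21.6+8.5, -1.8+8] = [26.100,30.100,6.200]
diag = √(23.6²+27.2²+11.1²) = √1420.01 = 37.683

min=[2.500,2.900,-4.900] max=[26.100,30.100,6.200] diag=37.683


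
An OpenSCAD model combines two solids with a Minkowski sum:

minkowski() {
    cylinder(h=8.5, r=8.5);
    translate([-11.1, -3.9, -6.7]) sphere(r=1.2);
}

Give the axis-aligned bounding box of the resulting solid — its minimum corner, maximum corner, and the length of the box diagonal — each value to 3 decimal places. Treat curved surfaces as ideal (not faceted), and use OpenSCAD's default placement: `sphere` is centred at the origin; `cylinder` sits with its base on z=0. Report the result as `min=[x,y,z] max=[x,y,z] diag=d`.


A = translate([-11.1, -3.9, -6.7]) sphere(r=1.2) → bbox [-12.3,-5.1,-7.9] .. [-9.9,-2.7,-5.5]
B = cylinder(h=8.5, r=8.5) → bbox [-8.5,-8.5,0] .. [8.5,8.5,8.5]
lo = A.lo+B.lo = [-12.3-8.5, -5.1-8.5, -7.9+0] = [-20.800,-13.600,-7.900]
hi = A.hi+B.hi = [-9.9+8.5, -2.7+8.5, -5.5+8.5] = [-1.400,5.800,3.000]
diag = √(19.4²+19.4²+10.9²) = √871.53 = 29.522

min=[-20.800,-13.600,-7.900] max=[-1.400,5.800,3.000] diag=29.522


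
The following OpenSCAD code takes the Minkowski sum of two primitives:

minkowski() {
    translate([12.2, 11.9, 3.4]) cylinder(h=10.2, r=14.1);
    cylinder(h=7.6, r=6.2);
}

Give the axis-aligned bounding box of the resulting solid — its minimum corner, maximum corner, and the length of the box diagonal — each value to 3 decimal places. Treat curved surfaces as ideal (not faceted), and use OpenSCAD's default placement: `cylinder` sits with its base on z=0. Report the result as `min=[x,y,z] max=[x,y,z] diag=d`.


A = translate([12.2, 11.9, 3.4]) cylinder(h=10.2, r=14.1) → bbox [-1.9,-2.2,3.4] .. [26.3,26,13.6]
B = cylinder(h=7.6, r=6.2) → bbox [-6.2,-6.2,0] .. [6.2,6.2,7.6]
lo = A.lo+B.lo = [-1.9-6.2, -2.2-6.2, 3.4+0] = [-8.100,-8.400,3.400]
hi = A.hi+B.hi = [26.3+6.2, 26+6.2, 13.6+7.6] = [32.500,32.200,21.200]
diag = √(40.6²+40.6²+17.8²) = √3613.56 = 60.113

min=[-8.100,-8.400,3.400] max=[32.500,32.200,21.200] diag=60.113


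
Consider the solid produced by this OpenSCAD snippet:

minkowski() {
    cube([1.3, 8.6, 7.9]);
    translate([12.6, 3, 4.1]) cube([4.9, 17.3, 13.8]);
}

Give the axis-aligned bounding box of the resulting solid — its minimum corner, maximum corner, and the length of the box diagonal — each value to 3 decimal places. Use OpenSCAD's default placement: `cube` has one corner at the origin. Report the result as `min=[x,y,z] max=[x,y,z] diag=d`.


min=[12.600,3.000,4.100] max=[18.800,28.900,25.800] diag=34.353

A = translate([12.6, 3, 4.1]) cube([4.9, 17.3, 13.8]) → bbox [12.6,3,4.1] .. [17.5,20.3,17.9]
B = cube([1.3, 8.6, 7.9]) → bbox [0,0,0] .. [1.3,8.6,7.9]
lo = A.lo+B.lo = [12.6+0, 3+0, 4.1+0] = [12.600,3.000,4.100]
hi = A.hi+B.hi = [17.5+1.3, 20.3+8.6, 17.9+7.9] = [18.800,28.900,25.800]
diag = √(6.2²+25.9²+21.7²) = √1180.14 = 34.353


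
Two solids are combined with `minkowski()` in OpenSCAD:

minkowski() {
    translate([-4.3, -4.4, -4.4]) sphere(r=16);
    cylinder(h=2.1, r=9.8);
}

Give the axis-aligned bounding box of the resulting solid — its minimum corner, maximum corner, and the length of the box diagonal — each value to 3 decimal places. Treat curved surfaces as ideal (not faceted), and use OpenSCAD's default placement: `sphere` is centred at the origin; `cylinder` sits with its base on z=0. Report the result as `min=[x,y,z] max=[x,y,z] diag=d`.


A = translate([-4.3, -4.4, -4.4]) sphere(r=16) → bbox [-20.3,-20.4,-20.4] .. [11.7,11.6,11.6]
B = cylinder(h=2.1, r=9.8) → bbox [-9.8,-9.8,0] .. [9.8,9.8,2.1]
lo = A.lo+B.lo = [-20.3-9.8, -20.4-9.8, -20.4+0] = [-30.100,-30.200,-20.400]
hi = A.hi+B.hi = [11.7+9.8, 11.6+9.8, 11.6+2.1] = [21.500,21.400,13.700]
diag = √(51.6²+51.6²+34.1²) = √6487.93 = 80.548

min=[-30.100,-30.200,-20.400] max=[21.500,21.400,13.700] diag=80.548


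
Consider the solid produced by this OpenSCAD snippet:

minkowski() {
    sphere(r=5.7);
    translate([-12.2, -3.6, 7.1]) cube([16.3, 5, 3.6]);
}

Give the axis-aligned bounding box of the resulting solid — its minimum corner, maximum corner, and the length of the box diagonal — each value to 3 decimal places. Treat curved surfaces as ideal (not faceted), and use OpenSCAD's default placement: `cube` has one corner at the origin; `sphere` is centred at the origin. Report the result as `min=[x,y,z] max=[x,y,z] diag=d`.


A = translate([-12.2, -3.6, 7.1]) cube([16.3, 5, 3.6]) → bbox [-12.2,-3.6,7.1] .. [4.1,1.4,10.7]
B = sphere(r=5.7) → bbox [-5.7,-5.7,-5.7] .. [5.7,5.7,5.7]
lo = A.lo+B.lo = [-12.2-5.7, -3.6-5.7, 7.1-5.7] = [-17.900,-9.300,1.400]
hi = A.hi+B.hi = [4.1+5.7, 1.4+5.7, 10.7+5.7] = [9.800,7.100,16.400]
diag = √(27.7²+16.4²+15²) = √1261.25 = 35.514

min=[-17.900,-9.300,1.400] max=[9.800,7.100,16.400] diag=35.514


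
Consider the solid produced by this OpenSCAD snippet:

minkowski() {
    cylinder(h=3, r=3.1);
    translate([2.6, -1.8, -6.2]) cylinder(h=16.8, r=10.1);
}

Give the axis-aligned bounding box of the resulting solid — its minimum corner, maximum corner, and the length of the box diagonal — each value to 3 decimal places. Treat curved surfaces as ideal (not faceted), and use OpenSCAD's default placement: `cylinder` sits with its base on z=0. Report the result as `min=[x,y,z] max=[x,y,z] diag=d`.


min=[-10.600,-15.000,-6.200] max=[15.800,11.400,13.600] diag=42.261

A = translate([2.6, -1.8, -6.2]) cylinder(h=16.8, r=10.1) → bbox [-7.5,-11.9,-6.2] .. [12.7,8.3,10.6]
B = cylinder(h=3, r=3.1) → bbox [-3.1,-3.1,0] .. [3.1,3.1,3]
lo = A.lo+B.lo = [-7.5-3.1, -11.9-3.1, -6.2+0] = [-10.600,-15.000,-6.200]
hi = A.hi+B.hi = [12.7+3.1, 8.3+3.1, 10.6+3] = [15.800,11.400,13.600]
diag = √(26.4²+26.4²+19.8²) = √1785.96 = 42.261


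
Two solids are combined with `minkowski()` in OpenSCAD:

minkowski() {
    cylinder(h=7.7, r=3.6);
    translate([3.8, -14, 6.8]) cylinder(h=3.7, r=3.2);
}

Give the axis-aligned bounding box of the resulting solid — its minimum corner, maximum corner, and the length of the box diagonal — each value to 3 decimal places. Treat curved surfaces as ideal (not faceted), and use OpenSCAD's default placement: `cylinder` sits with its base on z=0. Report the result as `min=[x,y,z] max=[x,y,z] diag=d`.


min=[-3.000,-20.800,6.800] max=[10.600,-7.200,18.200] diag=22.358

A = translate([3.8, -14, 6.8]) cylinder(h=3.7, r=3.2) → bbox [0.6,-17.2,6.8] .. [7,-10.8,10.5]
B = cylinder(h=7.7, r=3.6) → bbox [-3.6,-3.6,0] .. [3.6,3.6,7.7]
lo = A.lo+B.lo = [0.6-3.6, -17.2-3.6, 6.8+0] = [-3.000,-20.800,6.800]
hi = A.hi+B.hi = [7+3.6, -10.8+3.6, 10.5+7.7] = [10.600,-7.200,18.200]
diag = √(13.6²+13.6²+11.4²) = √499.88 = 22.358


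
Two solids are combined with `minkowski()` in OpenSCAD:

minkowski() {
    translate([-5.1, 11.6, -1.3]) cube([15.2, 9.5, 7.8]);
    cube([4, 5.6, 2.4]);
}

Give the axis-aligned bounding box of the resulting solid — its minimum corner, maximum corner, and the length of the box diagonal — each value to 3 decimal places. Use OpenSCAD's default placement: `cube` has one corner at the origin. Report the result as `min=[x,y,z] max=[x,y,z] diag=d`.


A = translate([-5.1, 11.6, -1.3]) cube([15.2, 9.5, 7.8]) → bbox [-5.1,11.6,-1.3] .. [10.1,21.1,6.5]
B = cube([4, 5.6, 2.4]) → bbox [0,0,0] .. [4,5.6,2.4]
lo = A.lo+B.lo = [-5.1+0, 11.6+0, -1.3+0] = [-5.100,11.600,-1.300]
hi = A.hi+B.hi = [10.1+4, 21.1+5.6, 6.5+2.4] = [14.100,26.700,8.900]
diag = √(19.2²+15.1²+10.2²) = √700.69 = 26.471

min=[-5.100,11.600,-1.300] max=[14.100,26.700,8.900] diag=26.471


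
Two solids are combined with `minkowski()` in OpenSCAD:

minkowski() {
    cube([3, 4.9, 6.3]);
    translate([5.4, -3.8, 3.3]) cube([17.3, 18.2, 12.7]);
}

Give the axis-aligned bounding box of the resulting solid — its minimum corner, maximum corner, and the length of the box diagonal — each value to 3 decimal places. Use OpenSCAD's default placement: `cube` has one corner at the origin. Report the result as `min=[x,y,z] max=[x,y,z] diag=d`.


min=[5.400,-3.800,3.300] max=[25.700,19.300,22.300] diag=36.148

A = translate([5.4, -3.8, 3.3]) cube([17.3, 18.2, 12.7]) → bbox [5.4,-3.8,3.3] .. [22.7,14.4,16]
B = cube([3, 4.9, 6.3]) → bbox [0,0,0] .. [3,4.9,6.3]
lo = A.lo+B.lo = [5.4+0, -3.8+0, 3.3+0] = [5.400,-3.800,3.300]
hi = A.hi+B.hi = [22.7+3, 14.4+4.9, 16+6.3] = [25.700,19.300,22.300]
diag = √(20.3²+23.1²+19²) = √1306.7 = 36.148


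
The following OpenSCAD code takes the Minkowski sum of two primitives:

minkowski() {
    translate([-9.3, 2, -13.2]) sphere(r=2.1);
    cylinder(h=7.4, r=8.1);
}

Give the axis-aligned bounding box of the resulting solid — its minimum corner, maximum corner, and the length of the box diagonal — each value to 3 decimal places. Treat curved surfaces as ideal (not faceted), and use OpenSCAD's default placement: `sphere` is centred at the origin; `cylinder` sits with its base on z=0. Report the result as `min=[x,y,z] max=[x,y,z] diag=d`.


min=[-19.500,-8.200,-15.300] max=[0.900,12.200,-3.700] diag=31.095

A = translate([-9.3, 2, -13.2]) sphere(r=2.1) → bbox [-11.4,-0.1,-15.3] .. [-7.2,4.1,-11.1]
B = cylinder(h=7.4, r=8.1) → bbox [-8.1,-8.1,0] .. [8.1,8.1,7.4]
lo = A.lo+B.lo = [-11.4-8.1, -0.1-8.1, -15.3+0] = [-19.500,-8.200,-15.300]
hi = A.hi+B.hi = [-7.2+8.1, 4.1+8.1, -11.1+7.4] = [0.900,12.200,-3.700]
diag = √(20.4²+20.4²+11.6²) = √966.88 = 31.095


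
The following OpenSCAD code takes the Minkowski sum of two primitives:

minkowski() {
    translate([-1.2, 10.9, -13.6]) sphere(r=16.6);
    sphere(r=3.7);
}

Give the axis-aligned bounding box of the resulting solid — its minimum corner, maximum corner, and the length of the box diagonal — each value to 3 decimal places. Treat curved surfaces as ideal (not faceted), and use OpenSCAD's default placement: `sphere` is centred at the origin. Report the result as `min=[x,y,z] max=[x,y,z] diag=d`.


min=[-21.500,-9.400,-33.900] max=[19.100,31.200,6.700] diag=70.321

A = translate([-1.2, 10.9, -13.6]) sphere(r=16.6) → bbox [-17.8,-5.7,-30.2] .. [15.4,27.5,3]
B = sphere(r=3.7) → bbox [-3.7,-3.7,-3.7] .. [3.7,3.7,3.7]
lo = A.lo+B.lo = [-17.8-3.7, -5.7-3.7, -30.2-3.7] = [-21.500,-9.400,-33.900]
hi = A.hi+B.hi = [15.4+3.7, 27.5+3.7, 3+3.7] = [19.100,31.200,6.700]
diag = √(40.6²+40.6²+40.6²) = √4945.08 = 70.321


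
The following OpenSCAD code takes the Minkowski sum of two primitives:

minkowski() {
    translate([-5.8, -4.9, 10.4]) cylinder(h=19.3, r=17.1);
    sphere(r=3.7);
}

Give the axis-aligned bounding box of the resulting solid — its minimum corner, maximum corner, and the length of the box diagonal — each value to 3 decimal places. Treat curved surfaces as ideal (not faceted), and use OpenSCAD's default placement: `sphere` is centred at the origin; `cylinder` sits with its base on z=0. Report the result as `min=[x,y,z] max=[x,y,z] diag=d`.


A = translate([-5.8, -4.9, 10.4]) cylinder(h=19.3, r=17.1) → bbox [-22.9,-22,10.4] .. [11.3,12.2,29.7]
B = sphere(r=3.7) → bbox [-3.7,-3.7,-3.7] .. [3.7,3.7,3.7]
lo = A.lo+B.lo = [-22.9-3.7, -22-3.7, 10.4-3.7] = [-26.600,-25.700,6.700]
hi = A.hi+B.hi = [11.3+3.7, 12.2+3.7, 29.7+3.7] = [15.000,15.900,33.400]
diag = √(41.6²+41.6²+26.7²) = √4174.01 = 64.607

min=[-26.600,-25.700,6.700] max=[15.000,15.900,33.400] diag=64.607


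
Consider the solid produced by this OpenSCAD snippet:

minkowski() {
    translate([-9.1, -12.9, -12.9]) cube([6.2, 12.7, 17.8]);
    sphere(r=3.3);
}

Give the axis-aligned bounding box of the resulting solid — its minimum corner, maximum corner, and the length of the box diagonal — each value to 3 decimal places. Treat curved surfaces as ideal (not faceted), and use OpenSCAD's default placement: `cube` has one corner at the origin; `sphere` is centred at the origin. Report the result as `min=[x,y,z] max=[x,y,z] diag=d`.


min=[-12.400,-16.200,-16.200] max=[0.400,3.100,8.200] diag=33.641

A = translate([-9.1, -12.9, -12.9]) cube([6.2, 12.7, 17.8]) → bbox [-9.1,-12.9,-12.9] .. [-2.9,-0.2,4.9]
B = sphere(r=3.3) → bbox [-3.3,-3.3,-3.3] .. [3.3,3.3,3.3]
lo = A.lo+B.lo = [-9.1-3.3, -12.9-3.3, -12.9-3.3] = [-12.400,-16.200,-16.200]
hi = A.hi+B.hi = [-2.9+3.3, -0.2+3.3, 4.9+3.3] = [0.400,3.100,8.200]
diag = √(12.8²+19.3²+24.4²) = √1131.69 = 33.641


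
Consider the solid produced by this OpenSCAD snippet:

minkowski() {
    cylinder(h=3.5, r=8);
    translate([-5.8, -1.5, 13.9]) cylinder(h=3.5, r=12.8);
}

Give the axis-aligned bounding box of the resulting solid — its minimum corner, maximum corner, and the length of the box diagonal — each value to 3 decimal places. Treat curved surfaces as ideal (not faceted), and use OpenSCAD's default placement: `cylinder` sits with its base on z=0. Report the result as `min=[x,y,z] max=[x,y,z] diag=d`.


min=[-26.600,-22.300,13.900] max=[15.000,19.300,20.900] diag=59.246

A = translate([-5.8, -1.5, 13.9]) cylinder(h=3.5, r=12.8) → bbox [-18.6,-14.3,13.9] .. [7,11.3,17.4]
B = cylinder(h=3.5, r=8) → bbox [-8,-8,0] .. [8,8,3.5]
lo = A.lo+B.lo = [-18.6-8, -14.3-8, 13.9+0] = [-26.600,-22.300,13.900]
hi = A.hi+B.hi = [7+8, 11.3+8, 17.4+3.5] = [15.000,19.300,20.900]
diag = √(41.6²+41.6²+7²) = √3510.12 = 59.246


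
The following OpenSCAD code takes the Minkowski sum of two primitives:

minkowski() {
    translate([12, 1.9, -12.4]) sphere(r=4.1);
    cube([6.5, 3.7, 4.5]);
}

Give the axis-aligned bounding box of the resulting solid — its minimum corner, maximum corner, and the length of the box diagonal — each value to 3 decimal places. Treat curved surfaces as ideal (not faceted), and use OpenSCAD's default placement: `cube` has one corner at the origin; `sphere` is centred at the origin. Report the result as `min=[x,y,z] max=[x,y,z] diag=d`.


A = translate([12, 1.9, -12.4]) sphere(r=4.1) → bbox [7.9,-2.2,-16.5] .. [16.1,6,-8.3]
B = cube([6.5, 3.7, 4.5]) → bbox [0,0,0] .. [6.5,3.7,4.5]
lo = A.lo+B.lo = [7.9+0, -2.2+0, -16.5+0] = [7.900,-2.200,-16.500]
hi = A.hi+B.hi = [16.1+6.5, 6+3.7, -8.3+4.5] = [22.600,9.700,-3.800]
diag = √(14.7²+11.9²+12.7²) = √518.99 = 22.781

min=[7.900,-2.200,-16.500] max=[22.600,9.700,-3.800] diag=22.781


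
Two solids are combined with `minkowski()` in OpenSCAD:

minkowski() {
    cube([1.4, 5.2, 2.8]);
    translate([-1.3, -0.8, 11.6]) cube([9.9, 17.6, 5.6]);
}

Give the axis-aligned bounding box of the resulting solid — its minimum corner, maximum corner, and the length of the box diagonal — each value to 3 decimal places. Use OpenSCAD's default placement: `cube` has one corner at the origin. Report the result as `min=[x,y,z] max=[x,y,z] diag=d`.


min=[-1.300,-0.800,11.600] max=[10.000,22.000,20.000] diag=26.797

A = translate([-1.3, -0.8, 11.6]) cube([9.9, 17.6, 5.6]) → bbox [-1.3,-0.8,11.6] .. [8.6,16.8,17.2]
B = cube([1.4, 5.2, 2.8]) → bbox [0,0,0] .. [1.4,5.2,2.8]
lo = A.lo+B.lo = [-1.3+0, -0.8+0, 11.6+0] = [-1.300,-0.800,11.600]
hi = A.hi+B.hi = [8.6+1.4, 16.8+5.2, 17.2+2.8] = [10.000,22.000,20.000]
diag = √(11.3²+22.8²+8.4²) = √718.09 = 26.797


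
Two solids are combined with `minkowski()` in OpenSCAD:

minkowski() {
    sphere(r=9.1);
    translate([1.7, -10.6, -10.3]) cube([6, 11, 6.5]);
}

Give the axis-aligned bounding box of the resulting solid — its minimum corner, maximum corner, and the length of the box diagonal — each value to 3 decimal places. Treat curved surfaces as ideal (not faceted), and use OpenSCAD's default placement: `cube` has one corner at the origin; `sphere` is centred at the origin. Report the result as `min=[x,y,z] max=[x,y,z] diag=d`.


min=[-7.400,-19.700,-19.400] max=[16.800,9.500,5.300] diag=45.259

A = translate([1.7, -10.6, -10.3]) cube([6, 11, 6.5]) → bbox [1.7,-10.6,-10.3] .. [7.7,0.4,-3.8]
B = sphere(r=9.1) → bbox [-9.1,-9.1,-9.1] .. [9.1,9.1,9.1]
lo = A.lo+B.lo = [1.7-9.1, -10.6-9.1, -10.3-9.1] = [-7.400,-19.700,-19.400]
hi = A.hi+B.hi = [7.7+9.1, 0.4+9.1, -3.8+9.1] = [16.800,9.500,5.300]
diag = √(24.2²+29.2²+24.7²) = √2048.37 = 45.259


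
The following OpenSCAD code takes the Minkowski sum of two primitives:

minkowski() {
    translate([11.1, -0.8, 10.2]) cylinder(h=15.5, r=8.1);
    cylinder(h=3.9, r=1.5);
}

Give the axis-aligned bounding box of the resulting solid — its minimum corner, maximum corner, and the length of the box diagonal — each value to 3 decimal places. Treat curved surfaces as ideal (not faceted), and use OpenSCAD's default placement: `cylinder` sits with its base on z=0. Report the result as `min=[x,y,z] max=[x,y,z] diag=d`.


min=[1.500,-10.400,10.200] max=[20.700,8.800,29.600] diag=33.371

A = translate([11.1, -0.8, 10.2]) cylinder(h=15.5, r=8.1) → bbox [3,-8.9,10.2] .. [19.2,7.3,25.7]
B = cylinder(h=3.9, r=1.5) → bbox [-1.5,-1.5,0] .. [1.5,1.5,3.9]
lo = A.lo+B.lo = [3-1.5, -8.9-1.5, 10.2+0] = [1.500,-10.400,10.200]
hi = A.hi+B.hi = [19.2+1.5, 7.3+1.5, 25.7+3.9] = [20.700,8.800,29.600]
diag = √(19.2²+19.2²+19.4²) = √1113.64 = 33.371


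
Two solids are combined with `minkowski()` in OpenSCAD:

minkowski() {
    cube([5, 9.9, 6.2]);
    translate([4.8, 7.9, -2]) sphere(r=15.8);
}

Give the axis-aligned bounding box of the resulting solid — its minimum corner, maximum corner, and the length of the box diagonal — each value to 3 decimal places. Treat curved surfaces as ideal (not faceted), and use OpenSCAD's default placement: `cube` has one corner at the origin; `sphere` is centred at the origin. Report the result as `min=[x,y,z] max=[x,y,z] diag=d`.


min=[-11.000,-7.900,-17.800] max=[25.600,33.600,20.000] diag=67.012

A = translate([4.8, 7.9, -2]) sphere(r=15.8) → bbox [-11,-7.9,-17.8] .. [20.6,23.7,13.8]
B = cube([5, 9.9, 6.2]) → bbox [0,0,0] .. [5,9.9,6.2]
lo = A.lo+B.lo = [-11+0, -7.9+0, -17.8+0] = [-11.000,-7.900,-17.800]
hi = A.hi+B.hi = [20.6+5, 23.7+9.9, 13.8+6.2] = [25.600,33.600,20.000]
diag = √(36.6²+41.5²+37.8²) = √4490.65 = 67.012


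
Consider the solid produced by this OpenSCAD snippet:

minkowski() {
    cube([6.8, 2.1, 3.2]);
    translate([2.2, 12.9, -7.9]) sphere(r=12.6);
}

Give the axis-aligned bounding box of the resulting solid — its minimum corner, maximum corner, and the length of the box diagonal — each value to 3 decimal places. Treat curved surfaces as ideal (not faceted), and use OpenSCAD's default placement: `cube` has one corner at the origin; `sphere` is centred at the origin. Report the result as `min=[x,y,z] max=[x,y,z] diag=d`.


min=[-10.400,0.300,-20.500] max=[21.600,27.600,7.900] diag=50.753

A = translate([2.2, 12.9, -7.9]) sphere(r=12.6) → bbox [-10.4,0.3,-20.5] .. [14.8,25.5,4.7]
B = cube([6.8, 2.1, 3.2]) → bbox [0,0,0] .. [6.8,2.1,3.2]
lo = A.lo+B.lo = [-10.4+0, 0.3+0, -20.5+0] = [-10.400,0.300,-20.500]
hi = A.hi+B.hi = [14.8+6.8, 25.5+2.1, 4.7+3.2] = [21.600,27.600,7.900]
diag = √(32²+27.3²+28.4²) = √2575.85 = 50.753


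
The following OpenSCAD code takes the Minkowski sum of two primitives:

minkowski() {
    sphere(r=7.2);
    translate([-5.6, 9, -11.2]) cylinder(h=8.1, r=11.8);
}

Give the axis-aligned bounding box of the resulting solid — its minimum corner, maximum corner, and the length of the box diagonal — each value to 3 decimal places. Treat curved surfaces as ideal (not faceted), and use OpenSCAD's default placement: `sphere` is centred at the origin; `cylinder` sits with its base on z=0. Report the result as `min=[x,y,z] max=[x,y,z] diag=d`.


min=[-24.600,-10.000,-18.400] max=[13.400,28.000,4.100] diag=58.260

A = translate([-5.6, 9, -11.2]) cylinder(h=8.1, r=11.8) → bbox [-17.4,-2.8,-11.2] .. [6.2,20.8,-3.1]
B = sphere(r=7.2) → bbox [-7.2,-7.2,-7.2] .. [7.2,7.2,7.2]
lo = A.lo+B.lo = [-17.4-7.2, -2.8-7.2, -11.2-7.2] = [-24.600,-10.000,-18.400]
hi = A.hi+B.hi = [6.2+7.2, 20.8+7.2, -3.1+7.2] = [13.400,28.000,4.100]
diag = √(38²+38²+22.5²) = √3394.25 = 58.260


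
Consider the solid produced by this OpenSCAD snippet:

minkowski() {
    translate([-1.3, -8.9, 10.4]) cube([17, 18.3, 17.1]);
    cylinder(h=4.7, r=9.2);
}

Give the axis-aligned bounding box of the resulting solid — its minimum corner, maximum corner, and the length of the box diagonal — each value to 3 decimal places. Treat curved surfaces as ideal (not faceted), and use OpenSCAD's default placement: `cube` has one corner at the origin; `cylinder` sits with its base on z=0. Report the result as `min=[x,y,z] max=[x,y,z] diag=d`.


A = translate([-1.3, -8.9, 10.4]) cube([17, 18.3, 17.1]) → bbox [-1.3,-8.9,10.4] .. [15.7,9.4,27.5]
B = cylinder(h=4.7, r=9.2) → bbox [-9.2,-9.2,0] .. [9.2,9.2,4.7]
lo = A.lo+B.lo = [-1.3-9.2, -8.9-9.2, 10.4+0] = [-10.500,-18.100,10.400]
hi = A.hi+B.hi = [15.7+9.2, 9.4+9.2, 27.5+4.7] = [24.900,18.600,32.200]
diag = √(35.4²+36.7²+21.8²) = √3075.29 = 55.455

min=[-10.500,-18.100,10.400] max=[24.900,18.600,32.200] diag=55.455


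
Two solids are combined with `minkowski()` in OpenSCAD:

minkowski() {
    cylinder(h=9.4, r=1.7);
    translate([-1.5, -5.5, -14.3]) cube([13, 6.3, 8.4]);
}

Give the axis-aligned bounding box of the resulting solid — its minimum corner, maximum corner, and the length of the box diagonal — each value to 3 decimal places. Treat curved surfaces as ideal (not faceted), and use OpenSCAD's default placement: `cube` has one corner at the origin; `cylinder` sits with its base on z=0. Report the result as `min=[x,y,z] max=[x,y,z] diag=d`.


min=[-3.200,-7.200,-14.300] max=[13.200,2.500,3.500] diag=26.075

A = translate([-1.5, -5.5, -14.3]) cube([13, 6.3, 8.4]) → bbox [-1.5,-5.5,-14.3] .. [11.5,0.8,-5.9]
B = cylinder(h=9.4, r=1.7) → bbox [-1.7,-1.7,0] .. [1.7,1.7,9.4]
lo = A.lo+B.lo = [-1.5-1.7, -5.5-1.7, -14.3+0] = [-3.200,-7.200,-14.300]
hi = A.hi+B.hi = [11.5+1.7, 0.8+1.7, -5.9+9.4] = [13.200,2.500,3.500]
diag = √(16.4²+9.7²+17.8²) = √679.89 = 26.075


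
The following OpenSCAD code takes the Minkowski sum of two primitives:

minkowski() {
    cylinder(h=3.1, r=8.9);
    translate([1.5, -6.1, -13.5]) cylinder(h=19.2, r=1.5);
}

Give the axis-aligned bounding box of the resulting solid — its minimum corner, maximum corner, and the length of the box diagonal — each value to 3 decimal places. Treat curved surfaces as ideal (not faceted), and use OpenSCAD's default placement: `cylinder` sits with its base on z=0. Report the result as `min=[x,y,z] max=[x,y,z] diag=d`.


min=[-8.900,-16.500,-13.500] max=[11.900,4.300,8.800] diag=36.913

A = translate([1.5, -6.1, -13.5]) cylinder(h=19.2, r=1.5) → bbox [0,-7.6,-13.5] .. [3,-4.6,5.7]
B = cylinder(h=3.1, r=8.9) → bbox [-8.9,-8.9,0] .. [8.9,8.9,3.1]
lo = A.lo+B.lo = [0-8.9, -7.6-8.9, -13.5+0] = [-8.900,-16.500,-13.500]
hi = A.hi+B.hi = [3+8.9, -4.6+8.9, 5.7+3.1] = [11.900,4.300,8.800]
diag = √(20.8²+20.8²+22.3²) = √1362.57 = 36.913


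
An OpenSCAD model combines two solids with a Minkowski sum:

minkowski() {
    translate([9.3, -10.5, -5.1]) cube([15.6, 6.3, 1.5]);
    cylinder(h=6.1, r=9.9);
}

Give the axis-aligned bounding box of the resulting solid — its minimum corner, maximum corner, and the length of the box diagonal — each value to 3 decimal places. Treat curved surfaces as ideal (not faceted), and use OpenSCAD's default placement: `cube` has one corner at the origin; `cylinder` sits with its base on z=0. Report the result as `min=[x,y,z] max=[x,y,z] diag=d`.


min=[-0.600,-20.400,-5.100] max=[34.800,5.700,2.500] diag=44.633

A = translate([9.3, -10.5, -5.1]) cube([15.6, 6.3, 1.5]) → bbox [9.3,-10.5,-5.1] .. [24.9,-4.2,-3.6]
B = cylinder(h=6.1, r=9.9) → bbox [-9.9,-9.9,0] .. [9.9,9.9,6.1]
lo = A.lo+B.lo = [9.3-9.9, -10.5-9.9, -5.1+0] = [-0.600,-20.400,-5.100]
hi = A.hi+B.hi = [24.9+9.9, -4.2+9.9, -3.6+6.1] = [34.800,5.700,2.500]
diag = √(35.4²+26.1²+7.6²) = √1992.13 = 44.633


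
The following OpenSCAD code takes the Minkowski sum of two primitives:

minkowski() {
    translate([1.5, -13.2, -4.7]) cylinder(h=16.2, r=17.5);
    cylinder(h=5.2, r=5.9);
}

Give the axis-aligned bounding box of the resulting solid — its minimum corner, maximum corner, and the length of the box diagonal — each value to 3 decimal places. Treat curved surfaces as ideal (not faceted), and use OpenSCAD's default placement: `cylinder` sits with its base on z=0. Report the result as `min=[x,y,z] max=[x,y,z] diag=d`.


min=[-21.900,-36.600,-4.700] max=[24.900,10.200,16.700] diag=69.559

A = translate([1.5, -13.2, -4.7]) cylinder(h=16.2, r=17.5) → bbox [-16,-30.7,-4.7] .. [19,4.3,11.5]
B = cylinder(h=5.2, r=5.9) → bbox [-5.9,-5.9,0] .. [5.9,5.9,5.2]
lo = A.lo+B.lo = [-16-5.9, -30.7-5.9, -4.7+0] = [-21.900,-36.600,-4.700]
hi = A.hi+B.hi = [19+5.9, 4.3+5.9, 11.5+5.2] = [24.900,10.200,16.700]
diag = √(46.8²+46.8²+21.4²) = √4838.44 = 69.559


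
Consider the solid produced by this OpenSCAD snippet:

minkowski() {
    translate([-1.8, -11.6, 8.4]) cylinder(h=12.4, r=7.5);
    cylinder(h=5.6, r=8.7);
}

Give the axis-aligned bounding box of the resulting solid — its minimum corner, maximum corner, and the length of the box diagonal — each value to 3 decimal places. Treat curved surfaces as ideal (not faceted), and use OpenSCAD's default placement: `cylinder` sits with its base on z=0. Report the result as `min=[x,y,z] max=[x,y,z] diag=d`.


A = translate([-1.8, -11.6, 8.4]) cylinder(h=12.4, r=7.5) → bbox [-9.3,-19.1,8.4] .. [5.7,-4.1,20.8]
B = cylinder(h=5.6, r=8.7) → bbox [-8.7,-8.7,0] .. [8.7,8.7,5.6]
lo = A.lo+B.lo = [-9.3-8.7, -19.1-8.7, 8.4+0] = [-18.000,-27.800,8.400]
hi = A.hi+B.hi = [5.7+8.7, -4.1+8.7, 20.8+5.6] = [14.400,4.600,26.400]
diag = √(32.4²+32.4²+18²) = √2423.52 = 49.229

min=[-18.000,-27.800,8.400] max=[14.400,4.600,26.400] diag=49.229


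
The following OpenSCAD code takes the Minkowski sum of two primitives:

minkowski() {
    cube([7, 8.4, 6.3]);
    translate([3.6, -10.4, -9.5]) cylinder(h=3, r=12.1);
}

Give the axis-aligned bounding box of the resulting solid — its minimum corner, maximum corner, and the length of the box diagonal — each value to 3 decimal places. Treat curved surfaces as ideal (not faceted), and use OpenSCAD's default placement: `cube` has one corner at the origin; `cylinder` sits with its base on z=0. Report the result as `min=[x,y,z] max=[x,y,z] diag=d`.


min=[-8.500,-22.500,-9.500] max=[22.700,10.100,-0.200] diag=46.073

A = translate([3.6, -10.4, -9.5]) cylinder(h=3, r=12.1) → bbox [-8.5,-22.5,-9.5] .. [15.7,1.7,-6.5]
B = cube([7, 8.4, 6.3]) → bbox [0,0,0] .. [7,8.4,6.3]
lo = A.lo+B.lo = [-8.5+0, -22.5+0, -9.5+0] = [-8.500,-22.500,-9.500]
hi = A.hi+B.hi = [15.7+7, 1.7+8.4, -6.5+6.3] = [22.700,10.100,-0.200]
diag = √(31.2²+32.6²+9.3²) = √2122.69 = 46.073


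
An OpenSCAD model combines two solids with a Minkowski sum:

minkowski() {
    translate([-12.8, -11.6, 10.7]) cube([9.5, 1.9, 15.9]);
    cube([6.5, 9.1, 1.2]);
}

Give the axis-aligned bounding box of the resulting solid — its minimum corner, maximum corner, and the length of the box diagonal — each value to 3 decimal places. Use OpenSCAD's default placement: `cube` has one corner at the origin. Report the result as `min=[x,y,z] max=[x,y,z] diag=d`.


A = translate([-12.8, -11.6, 10.7]) cube([9.5, 1.9, 15.9]) → bbox [-12.8,-11.6,10.7] .. [-3.3,-9.7,26.6]
B = cube([6.5, 9.1, 1.2]) → bbox [0,0,0] .. [6.5,9.1,1.2]
lo = A.lo+B.lo = [-12.8+0, -11.6+0, 10.7+0] = [-12.800,-11.600,10.700]
hi = A.hi+B.hi = [-3.3+6.5, -9.7+9.1, 26.6+1.2] = [3.200,-0.600,27.800]
diag = √(16²+11²+17.1²) = √669.41 = 25.873

min=[-12.800,-11.600,10.700] max=[3.200,-0.600,27.800] diag=25.873


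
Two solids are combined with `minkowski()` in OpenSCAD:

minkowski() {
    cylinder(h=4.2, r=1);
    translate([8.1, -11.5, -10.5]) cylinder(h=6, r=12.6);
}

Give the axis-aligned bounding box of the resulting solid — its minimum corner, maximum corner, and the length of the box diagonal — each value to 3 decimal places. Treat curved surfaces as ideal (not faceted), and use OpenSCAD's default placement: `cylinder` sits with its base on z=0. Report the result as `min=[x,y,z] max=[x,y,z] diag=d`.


A = translate([8.1, -11.5, -10.5]) cylinder(h=6, r=12.6) → bbox [-4.5,-24.1,-10.5] .. [20.7,1.1,-4.5]
B = cylinder(h=4.2, r=1) → bbox [-1,-1,0] .. [1,1,4.2]
lo = A.lo+B.lo = [-4.5-1, -24.1-1, -10.5+0] = [-5.500,-25.100,-10.500]
hi = A.hi+B.hi = [20.7+1, 1.1+1, -4.5+4.2] = [21.700,2.100,-0.300]
diag = √(27.2²+27.2²+10.2²) = √1583.72 = 39.796

min=[-5.500,-25.100,-10.500] max=[21.700,2.100,-0.300] diag=39.796


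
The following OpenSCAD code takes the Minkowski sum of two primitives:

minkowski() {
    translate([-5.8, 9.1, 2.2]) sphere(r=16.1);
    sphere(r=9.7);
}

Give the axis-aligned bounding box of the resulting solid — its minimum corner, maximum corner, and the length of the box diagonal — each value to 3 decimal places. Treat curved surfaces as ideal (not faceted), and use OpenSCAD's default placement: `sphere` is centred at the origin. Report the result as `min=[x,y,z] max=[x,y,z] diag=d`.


A = translate([-5.8, 9.1, 2.2]) sphere(r=16.1) → bbox [-21.9,-7,-13.9] .. [10.3,25.2,18.3]
B = sphere(r=9.7) → bbox [-9.7,-9.7,-9.7] .. [9.7,9.7,9.7]
lo = A.lo+B.lo = [-21.9-9.7, -7-9.7, -13.9-9.7] = [-31.600,-16.700,-23.600]
hi = A.hi+B.hi = [10.3+9.7, 25.2+9.7, 18.3+9.7] = [20.000,34.900,28.000]
diag = √(51.6²+51.6²+51.6²) = √7987.68 = 89.374

min=[-31.600,-16.700,-23.600] max=[20.000,34.900,28.000] diag=89.374
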